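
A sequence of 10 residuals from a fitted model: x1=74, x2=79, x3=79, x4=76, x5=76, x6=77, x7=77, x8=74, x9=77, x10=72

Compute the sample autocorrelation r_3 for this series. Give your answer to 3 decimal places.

Mean x̄ = (74 + 79 + 79 + 76 + 76 + 77 + 77 + 74 + 77 + 72)/10 = 76.1000
Σ(x_t−x̄)(x_{t+3}−x̄) = (0.2100) + (-0.2900) + (2.6100) + (-0.0900) + (0.2100) + (0.8100) + (-3.6900) = -0.2300
Denominator Σ(x_t−x̄)² = 44.9000
r_3 = -0.2300 / 44.9000 = -0.005

-0.005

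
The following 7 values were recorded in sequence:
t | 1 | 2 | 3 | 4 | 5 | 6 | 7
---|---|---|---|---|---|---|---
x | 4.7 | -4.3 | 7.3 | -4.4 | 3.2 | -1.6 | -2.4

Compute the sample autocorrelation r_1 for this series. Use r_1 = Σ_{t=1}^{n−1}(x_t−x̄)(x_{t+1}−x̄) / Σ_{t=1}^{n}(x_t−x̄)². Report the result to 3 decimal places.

-0.758

Mean x̄ = (4.7 − 4.3 + 7.3 − 4.4 + 3.2 − 1.6 − 2.4)/7 = 0.3571
Deviations from mean: 4.3429, -4.6571, 6.9429, -4.7571, 2.8429, -1.9571, -2.7571
Numerator Σ_{t=1}^{6}(x_t−x̄)(x_{t+1}−x̄) = -99.2790
Denominator Σ(x_t−x̄)² = 130.8971
r_1 = -99.2790 / 130.8971 = -0.758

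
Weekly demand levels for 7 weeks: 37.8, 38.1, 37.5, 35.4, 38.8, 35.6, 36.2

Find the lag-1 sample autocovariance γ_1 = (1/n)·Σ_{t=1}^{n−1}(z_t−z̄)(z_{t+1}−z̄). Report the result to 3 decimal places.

-0.525

Mean z̄ = (37.8 + 38.1 + 37.5 + 35.4 + 38.8 + 35.6 + 36.2)/7 = 37.0571
Σ_{t=1}^{6}(z_t−z̄)(z_{t+1}−z̄) = -3.6761
γ_1 = -3.6761 / 7 = -0.525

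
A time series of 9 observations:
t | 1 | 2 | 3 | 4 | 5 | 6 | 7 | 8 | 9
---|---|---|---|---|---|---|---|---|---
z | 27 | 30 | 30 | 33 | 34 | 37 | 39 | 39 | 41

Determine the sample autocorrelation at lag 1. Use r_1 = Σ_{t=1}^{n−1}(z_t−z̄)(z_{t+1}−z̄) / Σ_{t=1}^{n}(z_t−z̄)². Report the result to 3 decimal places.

Mean z̄ = (27 + 30 + 30 + 33 + 34 + 37 + 39 + 39 + 41)/9 = 34.4444
Numerator Σ_{t=1}^{8}(z_t−z̄)(z_{t+1}−z̄) = 121.0247
Denominator Σ(z_t−z̄)² = 188.2222
r_1 = 121.0247 / 188.2222 = 0.643

0.643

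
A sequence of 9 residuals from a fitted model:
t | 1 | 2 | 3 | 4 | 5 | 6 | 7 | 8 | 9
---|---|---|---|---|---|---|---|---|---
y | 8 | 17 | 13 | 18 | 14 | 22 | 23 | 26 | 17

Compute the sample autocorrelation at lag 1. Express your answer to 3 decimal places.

0.219

Mean ȳ = (8 + 17 + 13 + 18 + 14 + 22 + 23 + 26 + 17)/9 = 17.5556
Numerator Σ_{t=1}^{8}(y_t−ȳ)(y_{t+1}−ȳ) = 53.9136
Denominator Σ(y_t−ȳ)² = 246.2222
r_1 = 53.9136 / 246.2222 = 0.219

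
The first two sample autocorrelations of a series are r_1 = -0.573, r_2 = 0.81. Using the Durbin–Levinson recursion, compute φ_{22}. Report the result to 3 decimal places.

φ_{22} = (r_2 − r_1²) / (1 − r_1²)
r_1² = (-0.573)² = 0.328329
Numerator = 0.81 − 0.3283 = 0.4817; denominator = 1 − 0.3283 = 0.6717
φ_{22} = 0.4817 / 0.6717 = 0.717

0.717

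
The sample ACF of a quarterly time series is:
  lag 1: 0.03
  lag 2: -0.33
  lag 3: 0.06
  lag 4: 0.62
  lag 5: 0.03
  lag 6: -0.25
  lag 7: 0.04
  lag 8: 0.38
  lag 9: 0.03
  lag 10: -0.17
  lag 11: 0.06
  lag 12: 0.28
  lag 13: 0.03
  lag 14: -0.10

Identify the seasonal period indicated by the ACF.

The largest autocorrelation is r_4 = 0.62, with weaker echoes at lags 8 (0.38) and 12 (0.28); the remaining lags stay at or below 0.06.
The dominant spike at lag 4 indicates a seasonal period of 4.

4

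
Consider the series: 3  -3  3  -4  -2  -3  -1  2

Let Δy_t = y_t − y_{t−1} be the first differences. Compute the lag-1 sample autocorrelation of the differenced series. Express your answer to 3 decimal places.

-0.646

First differences Δy: -6, 6, -7, 2, -1, 2, 3
Mean of differences = -0.1429
Numerator Σ(Δy_t−Δȳ)(Δy_{t+1}−Δȳ) = -89.7347
Denominator Σ(Δy_t−Δȳ)² = 138.8571
r_1(Δy) = -89.7347 / 138.8571 = -0.646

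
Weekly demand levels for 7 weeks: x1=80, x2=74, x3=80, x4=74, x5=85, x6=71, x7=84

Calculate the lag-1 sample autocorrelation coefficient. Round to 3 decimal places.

Mean x̄ = (80 + 74 + 80 + 74 + 85 + 71 + 84)/7 = 78.2857
Σ(x_t−x̄)(x_{t+1}−x̄) = (-7.3469) + (-7.3469) + (-7.3469) + (-28.7755) + (-48.9184) + (-41.6327) = -141.3673
Denominator Σ(x_t−x̄)² = 173.4286
r_1 = -141.3673 / 173.4286 = -0.815

-0.815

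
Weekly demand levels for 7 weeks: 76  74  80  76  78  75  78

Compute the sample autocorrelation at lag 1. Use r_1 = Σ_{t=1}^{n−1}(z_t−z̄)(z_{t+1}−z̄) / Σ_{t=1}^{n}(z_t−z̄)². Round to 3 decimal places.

-0.576

Mean z̄ = (76 + 74 + 80 + 76 + 78 + 75 + 78)/7 = 76.7143
Deviations from mean: -0.7143, -2.7143, 3.2857, -0.7143, 1.2857, -1.7143, 1.2857
Numerator Σ_{t=1}^{6}(z_t−z̄)(z_{t+1}−z̄) = -14.6531
Denominator Σ(z_t−z̄)² = 25.4286
r_1 = -14.6531 / 25.4286 = -0.576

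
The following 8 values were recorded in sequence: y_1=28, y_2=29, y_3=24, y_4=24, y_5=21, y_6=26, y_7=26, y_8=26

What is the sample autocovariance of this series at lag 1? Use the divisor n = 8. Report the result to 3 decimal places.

Mean ȳ = (28 + 29 + 24 + 24 + 21 + 26 + 26 + 26)/8 = 25.5000
Σ_{t=1}^{7}(y_t−ȳ)(y_{t+1}−ȳ) = 10.7500
γ_1 = 10.7500 / 8 = 1.344

1.344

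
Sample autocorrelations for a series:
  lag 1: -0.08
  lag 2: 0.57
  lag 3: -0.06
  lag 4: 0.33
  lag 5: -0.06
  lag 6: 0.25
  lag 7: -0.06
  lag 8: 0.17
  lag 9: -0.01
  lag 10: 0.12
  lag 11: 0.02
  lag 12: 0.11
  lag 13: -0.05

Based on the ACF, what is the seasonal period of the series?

The largest autocorrelation is r_2 = 0.57, with weaker echoes at lags 4 (0.33), 6 (0.25) and 8 (0.17); the remaining lags stay at or below 0.12.
The dominant spike at lag 2 indicates a seasonal period of 2.

2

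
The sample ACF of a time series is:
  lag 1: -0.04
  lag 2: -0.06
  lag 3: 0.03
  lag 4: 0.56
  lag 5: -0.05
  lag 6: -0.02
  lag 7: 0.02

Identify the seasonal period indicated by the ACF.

4

The largest autocorrelation is r_4 = 0.56; the remaining lags stay at or below 0.03.
The dominant spike at lag 4 indicates a seasonal period of 4.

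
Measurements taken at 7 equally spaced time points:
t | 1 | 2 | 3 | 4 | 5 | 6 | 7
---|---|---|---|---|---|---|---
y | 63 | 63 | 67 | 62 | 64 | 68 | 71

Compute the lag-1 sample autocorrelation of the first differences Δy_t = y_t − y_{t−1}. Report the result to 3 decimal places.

First differences Δy: 0, 4, -5, 2, 4, 3
Mean of differences = 1.3333
Numerator Σ(Δy_t−Δȳ)(Δy_{t+1}−Δȳ) = -18.4444
Denominator Σ(Δy_t−Δȳ)² = 59.3333
r_1(Δy) = -18.4444 / 59.3333 = -0.311

-0.311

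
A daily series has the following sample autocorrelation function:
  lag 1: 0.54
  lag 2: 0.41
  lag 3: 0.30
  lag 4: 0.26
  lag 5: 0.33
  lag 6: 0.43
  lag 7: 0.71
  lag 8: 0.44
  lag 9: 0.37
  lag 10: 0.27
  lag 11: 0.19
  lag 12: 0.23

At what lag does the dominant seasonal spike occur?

The largest autocorrelation is r_7 = 0.71; the remaining lags stay at or below 0.54. The elevated value at lag 1 (0.54), dropping to 0.41 at lag 2, reflects decaying short-term dependence rather than seasonality.
The dominant spike at lag 7 indicates a seasonal period of 7.

7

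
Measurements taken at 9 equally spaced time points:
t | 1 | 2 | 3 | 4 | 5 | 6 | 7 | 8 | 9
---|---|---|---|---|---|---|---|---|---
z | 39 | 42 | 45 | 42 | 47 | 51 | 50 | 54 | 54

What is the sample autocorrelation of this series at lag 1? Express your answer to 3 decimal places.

0.589

Mean z̄ = (39 + 42 + 45 + 42 + 47 + 51 + 50 + 54 + 54)/9 = 47.1111
Numerator Σ_{t=1}^{8}(z_t−z̄)(z_{t+1}−z̄) = 141.7654
Denominator Σ(z_t−z̄)² = 240.8889
r_1 = 141.7654 / 240.8889 = 0.589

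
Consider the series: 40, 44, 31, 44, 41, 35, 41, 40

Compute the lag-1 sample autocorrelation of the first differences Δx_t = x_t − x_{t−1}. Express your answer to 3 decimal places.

-0.651

First differences Δx: 4, -13, 13, -3, -6, 6, -1
Mean of differences = 0.0000
Numerator Σ(Δx_t−Δx̄)(Δx_{t+1}−Δx̄) = -284.0000
Denominator Σ(Δx_t−Δx̄)² = 436.0000
r_1(Δx) = -284.0000 / 436.0000 = -0.651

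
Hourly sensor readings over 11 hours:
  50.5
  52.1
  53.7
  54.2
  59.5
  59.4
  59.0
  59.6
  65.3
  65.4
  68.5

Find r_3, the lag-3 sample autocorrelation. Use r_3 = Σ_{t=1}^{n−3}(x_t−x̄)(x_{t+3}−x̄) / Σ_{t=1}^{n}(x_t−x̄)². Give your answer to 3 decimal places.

0.126

Mean x̄ = (50.5 + 52.1 + 53.7 + 54.2 + 59.5 + 59.4 + 59.0 + 59.6 + 65.3 + 65.4 + 68.5)/11 = 58.8364
Numerator Σ_{t=1}^{8}(x_t−x̄)(x_{t+3}−x̄) = 43.1297
Denominator Σ(x_t−x̄)² = 342.3655
r_3 = 43.1297 / 342.3655 = 0.126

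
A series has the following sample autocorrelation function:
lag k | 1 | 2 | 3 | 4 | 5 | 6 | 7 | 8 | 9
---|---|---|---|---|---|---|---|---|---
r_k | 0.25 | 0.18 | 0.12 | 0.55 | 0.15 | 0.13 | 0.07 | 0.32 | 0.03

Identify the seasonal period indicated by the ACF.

4

The largest autocorrelation is r_4 = 0.55, with a weaker echo at lag 8 (0.32); the remaining lags stay at or below 0.25. The elevated value at lag 1 (0.25), dropping to 0.18 at lag 2, reflects decaying short-term dependence rather than seasonality.
The dominant spike at lag 4 indicates a seasonal period of 4.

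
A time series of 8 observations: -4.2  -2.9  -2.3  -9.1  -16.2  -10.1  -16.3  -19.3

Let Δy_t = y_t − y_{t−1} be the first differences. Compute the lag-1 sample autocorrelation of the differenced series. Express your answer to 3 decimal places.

-0.339

First differences Δy: 1.3, 0.6, -6.8, -7.1, 6.1, -6.2, -3.0
Mean of differences = -2.1571
Numerator Σ(Δy_t−Δȳ)(Δy_{t+1}−Δȳ) = -51.1090
Denominator Σ(Δy_t−Δȳ)² = 150.7771
r_1(Δy) = -51.1090 / 150.7771 = -0.339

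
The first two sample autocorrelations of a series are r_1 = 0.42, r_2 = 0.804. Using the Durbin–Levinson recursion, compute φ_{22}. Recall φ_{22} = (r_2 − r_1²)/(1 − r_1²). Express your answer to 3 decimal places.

0.762

φ_{22} = (r_2 − r_1²) / (1 − r_1²)
r_1² = (0.42)² = 0.1764
Numerator = 0.804 − 0.1764 = 0.6276; denominator = 1 − 0.1764 = 0.8236
φ_{22} = 0.6276 / 0.8236 = 0.762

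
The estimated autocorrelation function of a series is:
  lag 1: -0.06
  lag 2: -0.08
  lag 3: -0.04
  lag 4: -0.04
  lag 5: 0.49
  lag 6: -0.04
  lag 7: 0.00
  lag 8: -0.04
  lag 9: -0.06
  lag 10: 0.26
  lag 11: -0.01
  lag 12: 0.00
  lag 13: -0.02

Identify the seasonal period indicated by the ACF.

5

The largest autocorrelation is r_5 = 0.49, with a weaker echo at lag 10 (0.26); the remaining lags stay at or below 0.00.
The dominant spike at lag 5 indicates a seasonal period of 5.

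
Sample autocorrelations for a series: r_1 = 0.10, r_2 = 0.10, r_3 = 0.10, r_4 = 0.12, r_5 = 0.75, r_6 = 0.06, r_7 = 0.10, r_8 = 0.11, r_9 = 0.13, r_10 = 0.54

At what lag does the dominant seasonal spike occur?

The largest autocorrelation is r_5 = 0.75, with a weaker echo at lag 10 (0.54); the remaining lags stay at or below 0.13.
The dominant spike at lag 5 indicates a seasonal period of 5.

5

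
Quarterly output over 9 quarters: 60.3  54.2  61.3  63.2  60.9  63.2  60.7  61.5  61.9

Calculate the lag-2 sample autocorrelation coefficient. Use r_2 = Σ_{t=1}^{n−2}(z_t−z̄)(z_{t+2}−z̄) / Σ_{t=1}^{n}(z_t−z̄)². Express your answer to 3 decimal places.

Mean z̄ = (60.3 + 54.2 + 61.3 + 63.2 + 60.9 + 63.2 + 60.7 + 61.5 + 61.9)/9 = 60.8000
Numerator Σ_{t=1}^{7}(z_t−z̄)(z_{t+2}−z̄) = -8.7200
Denominator Σ(z_t−z̄)² = 57.3000
r_2 = -8.7200 / 57.3000 = -0.152

-0.152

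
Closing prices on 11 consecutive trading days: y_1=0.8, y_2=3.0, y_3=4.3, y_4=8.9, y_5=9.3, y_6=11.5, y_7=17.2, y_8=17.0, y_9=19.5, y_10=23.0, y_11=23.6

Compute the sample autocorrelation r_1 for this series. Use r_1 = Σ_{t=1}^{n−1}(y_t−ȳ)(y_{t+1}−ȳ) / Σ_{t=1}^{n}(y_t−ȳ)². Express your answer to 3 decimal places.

Mean ȳ = (0.8 + 3.0 + 4.3 + 8.9 + 9.3 + 11.5 + 17.2 + 17.0 + 19.5 + 23.0 + 23.6)/11 = 12.5545
Numerator Σ_{t=1}^{10}(y_t−ȳ)(y_{t+1}−ȳ) = 471.2216
Denominator Σ(y_t−ȳ)² = 643.3473
r_1 = 471.2216 / 643.3473 = 0.732

0.732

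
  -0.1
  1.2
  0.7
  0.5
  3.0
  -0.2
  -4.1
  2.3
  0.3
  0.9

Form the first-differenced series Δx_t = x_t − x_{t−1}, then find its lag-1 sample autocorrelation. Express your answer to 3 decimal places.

-0.449

First differences Δx: 1.3, -0.5, -0.2, 2.5, -3.2, -3.9, 6.4, -2.0, 0.6
Mean of differences = 0.1111
Numerator Σ(Δx_t−Δx̄)(Δx_{t+1}−Δx̄) = -35.4423
Denominator Σ(Δx_t−Δx̄)² = 78.8889
r_1(Δx) = -35.4423 / 78.8889 = -0.449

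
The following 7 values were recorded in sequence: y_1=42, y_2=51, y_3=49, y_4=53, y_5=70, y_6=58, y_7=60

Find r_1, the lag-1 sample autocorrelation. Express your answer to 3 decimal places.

Mean ȳ = (42 + 51 + 49 + 53 + 70 + 58 + 60)/7 = 54.7143
Deviations from mean: -12.7143, -3.7143, -5.7143, -1.7143, 15.2857, 3.2857, 5.2857
Numerator Σ_{t=1}^{6}(y_t−ȳ)(y_{t+1}−ȳ) = 119.6327
Denominator Σ(y_t−ȳ)² = 483.4286
r_1 = 119.6327 / 483.4286 = 0.247

0.247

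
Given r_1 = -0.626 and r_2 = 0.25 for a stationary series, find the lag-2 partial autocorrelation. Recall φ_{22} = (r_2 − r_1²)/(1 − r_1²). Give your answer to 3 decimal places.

φ_{22} = (r_2 − r_1²) / (1 − r_1²)
r_1² = (-0.626)² = 0.391876
Numerator = 0.25 − 0.3919 = -0.1419; denominator = 1 − 0.3919 = 0.6081
φ_{22} = -0.1419 / 0.6081 = -0.233

-0.233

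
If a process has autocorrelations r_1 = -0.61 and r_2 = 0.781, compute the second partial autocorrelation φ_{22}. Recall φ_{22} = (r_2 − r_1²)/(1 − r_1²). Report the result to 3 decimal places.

φ_{22} = (r_2 − r_1²) / (1 − r_1²)
r_1² = (-0.61)² = 0.3721
Numerator = 0.781 − 0.3721 = 0.4089; denominator = 1 − 0.3721 = 0.6279
φ_{22} = 0.4089 / 0.6279 = 0.651

0.651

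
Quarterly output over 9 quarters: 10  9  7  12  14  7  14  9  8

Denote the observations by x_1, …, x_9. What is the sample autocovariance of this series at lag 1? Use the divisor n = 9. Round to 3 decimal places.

Mean x̄ = (10 + 9 + 7 + 12 + 14 + 7 + 14 + 9 + 8)/9 = 10.0000
Σ_{t=1}^{8}(x_t−x̄)(x_{t+1}−x̄) = -21.0000
γ_1 = -21.0000 / 9 = -2.333

-2.333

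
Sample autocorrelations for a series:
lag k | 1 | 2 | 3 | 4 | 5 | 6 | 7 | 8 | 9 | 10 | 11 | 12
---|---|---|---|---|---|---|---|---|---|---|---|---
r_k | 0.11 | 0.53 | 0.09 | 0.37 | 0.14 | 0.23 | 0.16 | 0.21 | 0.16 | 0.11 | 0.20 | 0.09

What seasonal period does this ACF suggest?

2

The largest autocorrelation is r_2 = 0.53, with weaker echoes at lags 4 (0.37), 6 (0.23) and 8 (0.21); the remaining lags stay at or below 0.20.
The dominant spike at lag 2 indicates a seasonal period of 2.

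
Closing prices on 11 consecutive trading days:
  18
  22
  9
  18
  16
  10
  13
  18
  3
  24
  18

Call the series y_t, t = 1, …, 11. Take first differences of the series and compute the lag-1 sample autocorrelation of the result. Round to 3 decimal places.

First differences Δy: 4, -13, 9, -2, -6, 3, 5, -15, 21, -6
Mean of differences = 0.0000
Numerator Σ(Δy_t−Δȳ)(Δy_{t+1}−Δȳ) = -694.0000
Denominator Σ(Δy_t−Δȳ)² = 1042.0000
r_1(Δy) = -694.0000 / 1042.0000 = -0.666

-0.666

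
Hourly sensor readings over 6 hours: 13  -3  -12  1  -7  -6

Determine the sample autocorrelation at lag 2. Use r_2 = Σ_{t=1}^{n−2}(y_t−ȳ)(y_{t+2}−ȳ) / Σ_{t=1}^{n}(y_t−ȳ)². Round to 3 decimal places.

Mean ȳ = (13 − 3 − 12 + 1 − 7 − 6)/6 = -2.3333
Σ(y_t−ȳ)(y_{t+2}−ȳ) = (-148.2222) + (-2.2222) + (45.1111) + (-12.2222) = -117.5556
Denominator Σ(y_t−ȳ)² = 375.3333
r_2 = -117.5556 / 375.3333 = -0.313

-0.313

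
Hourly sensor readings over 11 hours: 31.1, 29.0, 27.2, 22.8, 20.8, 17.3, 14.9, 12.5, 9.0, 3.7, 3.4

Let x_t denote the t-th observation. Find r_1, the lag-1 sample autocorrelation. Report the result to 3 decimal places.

0.746

Mean x̄ = (31.1 + 29.0 + 27.2 + 22.8 + 20.8 + 17.3 + 14.9 + 12.5 + 9.0 + 3.7 + 3.4)/11 = 17.4273
Numerator Σ_{t=1}^{10}(x_t−x̄)(x_{t+1}−x̄) = 704.0629
Denominator Σ(x_t−x̄)² = 943.5218
r_1 = 704.0629 / 943.5218 = 0.746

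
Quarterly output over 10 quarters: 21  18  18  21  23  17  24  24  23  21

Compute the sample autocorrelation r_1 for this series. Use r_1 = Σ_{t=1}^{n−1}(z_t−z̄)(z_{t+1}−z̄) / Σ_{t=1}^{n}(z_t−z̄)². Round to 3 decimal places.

0.067

Mean z̄ = (21 + 18 + 18 + 21 + 23 + 17 + 24 + 24 + 23 + 21)/10 = 21.0000
Numerator Σ_{t=1}^{9}(z_t−z̄)(z_{t+1}−z̄) = 4.0000
Denominator Σ(z_t−z̄)² = 60.0000
r_1 = 4.0000 / 60.0000 = 0.067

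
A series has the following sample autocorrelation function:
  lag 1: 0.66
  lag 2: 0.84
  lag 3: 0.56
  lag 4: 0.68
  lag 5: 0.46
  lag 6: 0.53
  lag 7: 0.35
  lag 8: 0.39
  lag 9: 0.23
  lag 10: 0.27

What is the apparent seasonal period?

2

The largest autocorrelation is r_2 = 0.84, with a weaker echo at lag 4 (0.68); the remaining lags stay at or below 0.66.
The dominant spike at lag 2 indicates a seasonal period of 2.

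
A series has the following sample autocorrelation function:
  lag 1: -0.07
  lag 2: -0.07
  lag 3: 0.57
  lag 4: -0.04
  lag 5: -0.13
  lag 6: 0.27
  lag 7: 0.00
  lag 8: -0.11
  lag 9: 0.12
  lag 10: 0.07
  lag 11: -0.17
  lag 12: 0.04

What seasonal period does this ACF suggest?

The largest autocorrelation is r_3 = 0.57, with a weaker echo at lag 6 (0.27); the remaining lags stay at or below 0.12.
The dominant spike at lag 3 indicates a seasonal period of 3.

3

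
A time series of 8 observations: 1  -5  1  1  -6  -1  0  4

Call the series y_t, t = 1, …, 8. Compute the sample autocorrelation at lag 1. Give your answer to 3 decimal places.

Mean ȳ = (1 − 5 + 1 + 1 − 6 − 1 + 0 + 4)/8 = -0.6250
Numerator Σ_{t=1}^{7}(y_t−ȳ)(y_{t+1}−ȳ) = -15.6406
Denominator Σ(y_t−ȳ)² = 77.8750
r_1 = -15.6406 / 77.8750 = -0.201

-0.201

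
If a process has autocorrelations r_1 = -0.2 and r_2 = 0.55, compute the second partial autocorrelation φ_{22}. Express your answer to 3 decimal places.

φ_{22} = (r_2 − r_1²) / (1 − r_1²)
r_1² = (-0.2)² = 0.04
Numerator = 0.55 − 0.0400 = 0.5100; denominator = 1 − 0.0400 = 0.9600
φ_{22} = 0.5100 / 0.9600 = 0.531

0.531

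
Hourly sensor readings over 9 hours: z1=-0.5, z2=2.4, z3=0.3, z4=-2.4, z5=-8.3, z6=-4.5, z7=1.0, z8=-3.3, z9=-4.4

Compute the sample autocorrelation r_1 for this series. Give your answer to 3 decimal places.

Mean z̄ = (-0.5 + 2.4 + 0.3 − 2.4 − 8.3 − 4.5 + 1.0 − 3.3 − 4.4)/9 = -2.1889
Numerator Σ_{t=1}^{8}(z_t−z̄)(z_{t+1}−z̄) = 25.6032
Denominator Σ(z_t−z̄)² = 89.1289
r_1 = 25.6032 / 89.1289 = 0.287

0.287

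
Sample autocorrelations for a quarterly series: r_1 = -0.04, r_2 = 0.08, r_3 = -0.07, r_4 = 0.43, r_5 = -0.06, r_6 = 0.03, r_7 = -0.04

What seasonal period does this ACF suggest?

The largest autocorrelation is r_4 = 0.43; the remaining lags stay at or below 0.08.
The dominant spike at lag 4 indicates a seasonal period of 4.

4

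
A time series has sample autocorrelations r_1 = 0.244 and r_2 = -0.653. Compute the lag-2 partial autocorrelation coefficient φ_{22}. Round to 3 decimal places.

-0.758

φ_{22} = (r_2 − r_1²) / (1 − r_1²)
r_1² = (0.244)² = 0.059536
Numerator = -0.653 − 0.0595 = -0.7125; denominator = 1 − 0.0595 = 0.9405
φ_{22} = -0.7125 / 0.9405 = -0.758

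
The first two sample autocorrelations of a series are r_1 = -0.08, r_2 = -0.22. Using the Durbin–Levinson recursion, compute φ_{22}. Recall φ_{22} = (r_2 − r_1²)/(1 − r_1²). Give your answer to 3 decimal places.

φ_{22} = (r_2 − r_1²) / (1 − r_1²)
r_1² = (-0.08)² = 0.0064
Numerator = -0.22 − 0.0064 = -0.2264; denominator = 1 − 0.0064 = 0.9936
φ_{22} = -0.2264 / 0.9936 = -0.228

-0.228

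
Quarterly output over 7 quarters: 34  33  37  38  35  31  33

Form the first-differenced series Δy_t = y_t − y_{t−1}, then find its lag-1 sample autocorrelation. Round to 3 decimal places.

0.014

First differences Δy: -1, 4, 1, -3, -4, 2
Mean of differences = -0.1667
Numerator Σ(Δy_t−Δȳ)(Δy_{t+1}−Δȳ) = 0.6389
Denominator Σ(Δy_t−Δȳ)² = 46.8333
r_1(Δy) = 0.6389 / 46.8333 = 0.014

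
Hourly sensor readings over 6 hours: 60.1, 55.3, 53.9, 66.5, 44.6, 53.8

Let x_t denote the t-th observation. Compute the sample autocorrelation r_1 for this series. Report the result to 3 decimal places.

-0.448

Mean x̄ = (60.1 + 55.3 + 53.9 + 66.5 + 44.6 + 53.8)/6 = 55.7000
Deviations from mean: 4.4000, -0.4000, -1.8000, 10.8000, -11.1000, -1.9000
Σ(x_t−x̄)(x_{t+1}−x̄) = (-1.7600) + (0.7200) + (-19.4400) + (-119.8800) + (21.0900) = -119.2700
Denominator Σ(x_t−x̄)² = 266.2200
r_1 = -119.2700 / 266.2200 = -0.448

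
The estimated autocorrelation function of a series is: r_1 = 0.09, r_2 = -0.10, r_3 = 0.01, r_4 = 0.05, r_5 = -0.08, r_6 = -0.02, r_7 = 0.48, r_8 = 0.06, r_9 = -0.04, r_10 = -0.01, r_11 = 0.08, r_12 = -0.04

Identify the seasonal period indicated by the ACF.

The largest autocorrelation is r_7 = 0.48; the remaining lags stay at or below 0.09.
The dominant spike at lag 7 indicates a seasonal period of 7.

7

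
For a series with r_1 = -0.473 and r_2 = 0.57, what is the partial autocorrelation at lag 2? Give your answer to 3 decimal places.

0.446

φ_{22} = (r_2 − r_1²) / (1 − r_1²)
r_1² = (-0.473)² = 0.223729
Numerator = 0.57 − 0.2237 = 0.3463; denominator = 1 − 0.2237 = 0.7763
φ_{22} = 0.3463 / 0.7763 = 0.446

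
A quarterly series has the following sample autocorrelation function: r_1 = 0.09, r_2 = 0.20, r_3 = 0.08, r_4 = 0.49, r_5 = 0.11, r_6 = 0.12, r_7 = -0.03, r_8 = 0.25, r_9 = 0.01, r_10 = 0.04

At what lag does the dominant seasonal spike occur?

The largest autocorrelation is r_4 = 0.49, with a weaker echo at lag 8 (0.25); the remaining lags stay at or below 0.20.
The dominant spike at lag 4 indicates a seasonal period of 4.

4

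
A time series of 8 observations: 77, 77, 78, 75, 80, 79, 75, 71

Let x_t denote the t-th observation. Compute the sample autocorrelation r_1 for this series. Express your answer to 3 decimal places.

Mean x̄ = (77 + 77 + 78 + 75 + 80 + 79 + 75 + 71)/8 = 76.5000
Deviations from mean: 0.5000, 0.5000, 1.5000, -1.5000, 3.5000, 2.5000, -1.5000, -5.5000
Σ(x_t−x̄)(x_{t+1}−x̄) = (0.2500) + (0.7500) + (-2.2500) + (-5.2500) + (8.7500) + (-3.7500) + (8.2500) = 6.7500
Denominator Σ(x_t−x̄)² = 56.0000
r_1 = 6.7500 / 56.0000 = 0.121

0.121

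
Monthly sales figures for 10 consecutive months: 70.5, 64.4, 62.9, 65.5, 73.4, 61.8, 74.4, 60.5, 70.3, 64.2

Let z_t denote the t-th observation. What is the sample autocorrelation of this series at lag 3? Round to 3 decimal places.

Mean z̄ = (70.5 + 64.4 + 62.9 + 65.5 + 73.4 + 61.8 + 74.4 + 60.5 + 70.3 + 64.2)/10 = 66.7900
Σ(z_t−z̄)(z_{t+3}−z̄) = (-4.7859) + (-15.7979) + (19.4111) + (-9.8169) + (-41.5769) + (-17.5149) + (-19.7099) = -89.7913
Denominator Σ(z_t−z̄)² = 221.3690
r_3 = -89.7913 / 221.3690 = -0.406

-0.406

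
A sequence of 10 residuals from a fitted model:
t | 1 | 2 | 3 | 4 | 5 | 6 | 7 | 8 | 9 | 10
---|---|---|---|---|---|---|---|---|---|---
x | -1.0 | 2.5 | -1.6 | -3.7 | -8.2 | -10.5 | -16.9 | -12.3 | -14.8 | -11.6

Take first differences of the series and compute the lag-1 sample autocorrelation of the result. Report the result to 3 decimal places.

First differences Δx: 3.5, -4.1, -2.1, -4.5, -2.3, -6.4, 4.6, -2.5, 3.2
Mean of differences = -1.1778
Numerator Σ(Δx_t−Δx̄)(Δx_{t+1}−Δx̄) = -41.9227
Denominator Σ(Δx_t−Δx̄)² = 125.1356
r_1(Δx) = -41.9227 / 125.1356 = -0.335

-0.335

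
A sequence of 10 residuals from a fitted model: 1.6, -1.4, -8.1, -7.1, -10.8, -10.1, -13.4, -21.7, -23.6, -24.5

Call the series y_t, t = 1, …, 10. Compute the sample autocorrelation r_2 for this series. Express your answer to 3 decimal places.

0.324

Mean ȳ = (1.6 − 1.4 − 8.1 − 7.1 − 10.8 − 10.1 − 13.4 − 21.7 − 23.6 − 24.5)/10 = -11.9100
Numerator Σ_{t=1}^{8}(y_t−ȳ)(y_{t+2}−ȳ) = 236.2618
Denominator Σ(y_t−ȳ)² = 728.3690
r_2 = 236.2618 / 728.3690 = 0.324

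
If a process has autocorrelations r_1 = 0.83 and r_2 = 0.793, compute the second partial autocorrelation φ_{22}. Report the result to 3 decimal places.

φ_{22} = (r_2 − r_1²) / (1 − r_1²)
r_1² = (0.83)² = 0.6889
Numerator = 0.793 − 0.6889 = 0.1041; denominator = 1 − 0.6889 = 0.3111
φ_{22} = 0.1041 / 0.3111 = 0.335

0.335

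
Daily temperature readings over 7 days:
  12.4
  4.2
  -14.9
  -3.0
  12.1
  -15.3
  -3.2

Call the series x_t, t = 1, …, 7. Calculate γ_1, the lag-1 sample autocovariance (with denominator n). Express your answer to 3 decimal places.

Mean x̄ = (12.4 + 4.2 − 14.9 − 3.0 + 12.1 − 15.3 − 3.2)/7 = -1.1000
Deviations: 13.5000, 5.3000, -13.8000, -1.9000, 13.2000, -14.2000, -2.1000
Σ_{t=1}^{6}(x_t−x̄)(x_{t+1}−x̄) = -158.0700
γ_1 = -158.0700 / 7 = -22.581

-22.581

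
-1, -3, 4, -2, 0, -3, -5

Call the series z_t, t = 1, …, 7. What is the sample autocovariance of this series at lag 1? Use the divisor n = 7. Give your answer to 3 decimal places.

-1.394

Mean z̄ = (-1 − 3 + 4 − 2 + 0 − 3 − 5)/7 = -1.4286
Σ_{t=1}^{6}(z_t−z̄)(z_{t+1}−z̄) = -9.7551
γ_1 = -9.7551 / 7 = -1.394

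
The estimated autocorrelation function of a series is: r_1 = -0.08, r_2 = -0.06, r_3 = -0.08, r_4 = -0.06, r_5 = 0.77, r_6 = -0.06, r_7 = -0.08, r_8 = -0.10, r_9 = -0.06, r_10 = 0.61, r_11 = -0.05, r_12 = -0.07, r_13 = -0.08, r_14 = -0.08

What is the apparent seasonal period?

5

The largest autocorrelation is r_5 = 0.77, with a weaker echo at lag 10 (0.61); the remaining lags stay at or below -0.05.
The dominant spike at lag 5 indicates a seasonal period of 5.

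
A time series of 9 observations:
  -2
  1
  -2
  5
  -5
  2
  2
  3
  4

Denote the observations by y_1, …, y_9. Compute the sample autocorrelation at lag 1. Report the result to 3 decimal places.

Mean ȳ = (-2 + 1 − 2 + 5 − 5 + 2 + 2 + 3 + 4)/9 = 0.8889
Numerator Σ_{t=1}^{8}(y_t−ȳ)(y_{t+1}−ȳ) = -33.1235
Denominator Σ(y_t−ȳ)² = 84.8889
r_1 = -33.1235 / 84.8889 = -0.390

-0.390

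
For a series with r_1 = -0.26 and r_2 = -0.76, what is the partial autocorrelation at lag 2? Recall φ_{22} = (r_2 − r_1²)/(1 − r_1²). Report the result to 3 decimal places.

φ_{22} = (r_2 − r_1²) / (1 − r_1²)
r_1² = (-0.26)² = 0.0676
Numerator = -0.76 − 0.0676 = -0.8276; denominator = 1 − 0.0676 = 0.9324
φ_{22} = -0.8276 / 0.9324 = -0.888

-0.888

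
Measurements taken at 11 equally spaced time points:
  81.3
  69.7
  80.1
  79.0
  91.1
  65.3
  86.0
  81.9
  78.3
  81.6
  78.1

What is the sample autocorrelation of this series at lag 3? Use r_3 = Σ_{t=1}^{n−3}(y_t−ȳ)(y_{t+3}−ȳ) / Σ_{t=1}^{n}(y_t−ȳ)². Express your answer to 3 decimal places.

-0.143

Mean ȳ = (81.3 + 69.7 + 80.1 + 79.0 + 91.1 + 65.3 + 86.0 + 81.9 + 78.3 + 81.6 + 78.1)/11 = 79.3091
Numerator Σ_{t=1}^{8}(y_t−ȳ)(y_{t+3}−ȳ) = -70.1821
Denominator Σ(y_t−ȳ)² = 491.5091
r_3 = -70.1821 / 491.5091 = -0.143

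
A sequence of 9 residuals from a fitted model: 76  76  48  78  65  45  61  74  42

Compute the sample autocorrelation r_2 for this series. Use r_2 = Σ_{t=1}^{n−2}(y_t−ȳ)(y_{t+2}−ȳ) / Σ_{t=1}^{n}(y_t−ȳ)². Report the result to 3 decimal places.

-0.276

Mean ȳ = (76 + 76 + 48 + 78 + 65 + 45 + 61 + 74 + 42)/9 = 62.7778
Σ(y_t−ȳ)(y_{t+2}−ȳ) = (-195.3951) + (201.2716) + (-32.8395) + (-270.6173) + (-3.9506) + (-199.5062) + (36.9383) = -464.0988
Denominator Σ(y_t−ȳ)² = 1681.5556
r_2 = -464.0988 / 1681.5556 = -0.276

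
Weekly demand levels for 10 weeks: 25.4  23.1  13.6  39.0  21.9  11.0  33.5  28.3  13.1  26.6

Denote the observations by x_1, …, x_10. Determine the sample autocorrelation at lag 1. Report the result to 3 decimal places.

Mean x̄ = (25.4 + 23.1 + 13.6 + 39.0 + 21.9 + 11.0 + 33.5 + 28.3 + 13.1 + 26.6)/10 = 23.5500
Numerator Σ_{t=1}^{9}(x_t−x̄)(x_{t+1}−x̄) = -313.9875
Denominator Σ(x_t−x̄)² = 741.6250
r_1 = -313.9875 / 741.6250 = -0.423

-0.423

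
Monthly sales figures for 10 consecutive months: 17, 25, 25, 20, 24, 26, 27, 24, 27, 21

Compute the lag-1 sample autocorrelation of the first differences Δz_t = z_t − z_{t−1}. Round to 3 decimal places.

-0.253

First differences Δz: 8, 0, -5, 4, 2, 1, -3, 3, -6
Mean of differences = 0.4444
Numerator Σ(Δz_t−Δz̄)(Δz_{t+1}−Δz̄) = -41.0864
Denominator Σ(Δz_t−Δz̄)² = 162.2222
r_1(Δz) = -41.0864 / 162.2222 = -0.253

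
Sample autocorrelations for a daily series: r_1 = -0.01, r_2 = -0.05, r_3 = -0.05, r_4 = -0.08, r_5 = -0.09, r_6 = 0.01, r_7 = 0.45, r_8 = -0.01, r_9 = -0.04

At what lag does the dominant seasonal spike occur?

The largest autocorrelation is r_7 = 0.45; the remaining lags stay at or below 0.01.
The dominant spike at lag 7 indicates a seasonal period of 7.

7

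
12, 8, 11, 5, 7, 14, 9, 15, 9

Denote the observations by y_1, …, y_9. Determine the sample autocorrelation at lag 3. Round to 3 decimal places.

Mean ȳ = (12 + 8 + 11 + 5 + 7 + 14 + 9 + 15 + 9)/9 = 10.0000
Σ(y_t−ȳ)(y_{t+3}−ȳ) = (-10.0000) + (6.0000) + (4.0000) + (5.0000) + (-15.0000) + (-4.0000) = -14.0000
Denominator Σ(y_t−ȳ)² = 86.0000
r_3 = -14.0000 / 86.0000 = -0.163

-0.163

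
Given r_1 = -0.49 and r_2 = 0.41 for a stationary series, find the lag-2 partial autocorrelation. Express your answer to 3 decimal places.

0.224

φ_{22} = (r_2 − r_1²) / (1 − r_1²)
r_1² = (-0.49)² = 0.2401
Numerator = 0.41 − 0.2401 = 0.1699; denominator = 1 − 0.2401 = 0.7599
φ_{22} = 0.1699 / 0.7599 = 0.224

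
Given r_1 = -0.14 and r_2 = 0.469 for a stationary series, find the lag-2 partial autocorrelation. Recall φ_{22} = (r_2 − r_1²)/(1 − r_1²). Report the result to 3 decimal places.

0.458

φ_{22} = (r_2 − r_1²) / (1 − r_1²)
r_1² = (-0.14)² = 0.0196
Numerator = 0.469 − 0.0196 = 0.4494; denominator = 1 − 0.0196 = 0.9804
φ_{22} = 0.4494 / 0.9804 = 0.458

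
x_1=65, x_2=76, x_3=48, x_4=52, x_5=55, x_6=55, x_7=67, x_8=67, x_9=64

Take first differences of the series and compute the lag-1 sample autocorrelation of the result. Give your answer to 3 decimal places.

First differences Δx: 11, -28, 4, 3, 0, 12, 0, -3
Mean of differences = -0.1250
Numerator Σ(Δx_t−Δx̄)(Δx_{t+1}−Δx̄) = -409.1406
Denominator Σ(Δx_t−Δx̄)² = 1082.8750
r_1(Δx) = -409.1406 / 1082.8750 = -0.378

-0.378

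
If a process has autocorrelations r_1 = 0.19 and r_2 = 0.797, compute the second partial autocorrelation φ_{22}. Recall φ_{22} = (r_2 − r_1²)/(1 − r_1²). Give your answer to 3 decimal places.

0.789

φ_{22} = (r_2 − r_1²) / (1 − r_1²)
r_1² = (0.19)² = 0.0361
Numerator = 0.797 − 0.0361 = 0.7609; denominator = 1 − 0.0361 = 0.9639
φ_{22} = 0.7609 / 0.9639 = 0.789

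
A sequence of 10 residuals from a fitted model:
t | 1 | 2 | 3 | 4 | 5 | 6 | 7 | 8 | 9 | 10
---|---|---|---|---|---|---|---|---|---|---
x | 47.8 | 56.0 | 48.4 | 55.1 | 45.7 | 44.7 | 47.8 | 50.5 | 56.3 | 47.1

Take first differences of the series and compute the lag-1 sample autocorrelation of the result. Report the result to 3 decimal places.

First differences Δx: 8.2, -7.6, 6.7, -9.4, -1.0, 3.1, 2.7, 5.8, -9.2
Mean of differences = -0.0778
Numerator Σ(Δx_t−Δx̄)(Δx_{t+1}−Δx̄) = -199.2327
Denominator Σ(Δx_t−Δx̄)² = 394.3756
r_1(Δx) = -199.2327 / 394.3756 = -0.505

-0.505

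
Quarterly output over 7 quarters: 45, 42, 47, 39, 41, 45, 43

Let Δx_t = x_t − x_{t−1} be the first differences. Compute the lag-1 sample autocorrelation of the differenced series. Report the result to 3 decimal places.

First differences Δx: -3, 5, -8, 2, 4, -2
Mean of differences = -0.3333
Numerator Σ(Δx_t−Δx̄)(Δx_{t+1}−Δx̄) = -70.1111
Denominator Σ(Δx_t−Δx̄)² = 121.3333
r_1(Δx) = -70.1111 / 121.3333 = -0.578

-0.578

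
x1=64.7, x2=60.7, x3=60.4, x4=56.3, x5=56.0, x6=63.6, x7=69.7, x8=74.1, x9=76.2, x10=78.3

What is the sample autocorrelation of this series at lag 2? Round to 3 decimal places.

Mean x̄ = (64.7 + 60.7 + 60.4 + 56.3 + 56.0 + 63.6 + 69.7 + 74.1 + 76.2 + 78.3)/10 = 66.0000
Numerator Σ_{t=1}^{8}(x_t−x̄)(x_{t+2}−x̄) = 218.9000
Denominator Σ(x_t−x̄)² = 595.6200
r_2 = 218.9000 / 595.6200 = 0.368

0.368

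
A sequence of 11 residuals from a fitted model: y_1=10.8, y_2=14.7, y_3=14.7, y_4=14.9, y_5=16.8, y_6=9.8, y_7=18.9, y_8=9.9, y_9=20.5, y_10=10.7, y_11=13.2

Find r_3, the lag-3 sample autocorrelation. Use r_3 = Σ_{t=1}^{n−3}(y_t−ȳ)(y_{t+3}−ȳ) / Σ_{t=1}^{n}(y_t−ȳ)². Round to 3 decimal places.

-0.388

Mean ȳ = (10.8 + 14.7 + 14.7 + 14.9 + 16.8 + 9.8 + 18.9 + 9.9 + 20.5 + 10.7 + 13.2)/11 = 14.0818
Numerator Σ_{t=1}^{8}(y_t−ȳ)(y_{t+3}−ȳ) = -51.1646
Denominator Σ(y_t−ȳ)² = 132.0364
r_3 = -51.1646 / 132.0364 = -0.388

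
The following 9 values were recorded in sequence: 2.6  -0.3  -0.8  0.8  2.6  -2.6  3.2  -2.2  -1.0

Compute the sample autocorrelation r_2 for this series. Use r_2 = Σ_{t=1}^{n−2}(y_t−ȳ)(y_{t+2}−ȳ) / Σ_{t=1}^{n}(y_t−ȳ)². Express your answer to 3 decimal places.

0.092

Mean ȳ = (2.6 − 0.3 − 0.8 + 0.8 + 2.6 − 2.6 + 3.2 − 2.2 − 1.0)/9 = 0.2556
Σ(y_t−ȳ)(y_{t+2}−ȳ) = (-2.4747) + (-0.3025) + (-2.4747) + (-1.5547) + (6.9031) + (7.0120) + (-3.6969) = 3.4116
Denominator Σ(y_t−ȳ)² = 37.1422
r_2 = 3.4116 / 37.1422 = 0.092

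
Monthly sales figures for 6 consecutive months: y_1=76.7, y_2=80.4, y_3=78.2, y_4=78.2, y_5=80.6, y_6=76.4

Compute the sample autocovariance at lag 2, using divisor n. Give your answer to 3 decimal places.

Mean ȳ = (76.7 + 80.4 + 78.2 + 78.2 + 80.6 + 76.4)/6 = 78.4167
Deviations: -1.7167, 1.9833, -0.2167, -0.2167, 2.1833, -2.0167
Σ_{t=1}^{4}(y_t−ȳ)(y_{t+2}−ȳ) = -0.0939
γ_2 = -0.0939 / 6 = -0.016

-0.016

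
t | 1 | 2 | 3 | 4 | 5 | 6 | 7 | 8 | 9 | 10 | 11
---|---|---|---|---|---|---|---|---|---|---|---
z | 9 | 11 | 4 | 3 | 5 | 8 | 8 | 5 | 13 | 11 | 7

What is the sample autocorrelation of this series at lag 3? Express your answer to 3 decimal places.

Mean z̄ = (9 + 11 + 4 + 3 + 5 + 8 + 8 + 5 + 13 + 11 + 7)/11 = 7.6364
Numerator Σ_{t=1}^{8}(z_t−z̄)(z_{t+3}−z̄) = -6.3967
Denominator Σ(z_t−z̄)² = 102.5455
r_3 = -6.3967 / 102.5455 = -0.062

-0.062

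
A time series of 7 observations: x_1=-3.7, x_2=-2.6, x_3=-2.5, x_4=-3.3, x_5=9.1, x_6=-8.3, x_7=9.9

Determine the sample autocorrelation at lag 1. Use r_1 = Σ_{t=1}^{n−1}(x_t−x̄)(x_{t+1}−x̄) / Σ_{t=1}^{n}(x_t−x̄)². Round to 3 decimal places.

-0.575

Mean x̄ = (-3.7 − 2.6 − 2.5 − 3.3 + 9.1 − 8.3 + 9.9)/7 = -0.2000
Deviations from mean: -3.5000, -2.4000, -2.3000, -3.1000, 9.3000, -8.1000, 10.1000
Numerator Σ_{t=1}^{6}(x_t−x̄)(x_{t+1}−x̄) = -164.9200
Denominator Σ(x_t−x̄)² = 287.0200
r_1 = -164.9200 / 287.0200 = -0.575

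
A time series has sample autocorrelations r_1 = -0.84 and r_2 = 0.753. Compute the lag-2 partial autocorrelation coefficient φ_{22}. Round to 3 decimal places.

0.161

φ_{22} = (r_2 − r_1²) / (1 − r_1²)
r_1² = (-0.84)² = 0.7056
Numerator = 0.753 − 0.7056 = 0.0474; denominator = 1 − 0.7056 = 0.2944
φ_{22} = 0.0474 / 0.2944 = 0.161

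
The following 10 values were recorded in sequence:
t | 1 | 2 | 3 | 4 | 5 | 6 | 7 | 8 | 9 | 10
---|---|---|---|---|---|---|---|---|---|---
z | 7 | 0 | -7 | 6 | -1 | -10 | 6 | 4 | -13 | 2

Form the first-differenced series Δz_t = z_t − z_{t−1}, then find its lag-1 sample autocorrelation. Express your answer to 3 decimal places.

First differences Δz: -7, -7, 13, -7, -9, 16, -2, -17, 15
Mean of differences = -0.5556
Numerator Σ(Δz_t−Δz̄)(Δz_{t+1}−Δz̄) = -474.5309
Denominator Σ(Δz_t−Δz̄)² = 1168.2222
r_1(Δz) = -474.5309 / 1168.2222 = -0.406

-0.406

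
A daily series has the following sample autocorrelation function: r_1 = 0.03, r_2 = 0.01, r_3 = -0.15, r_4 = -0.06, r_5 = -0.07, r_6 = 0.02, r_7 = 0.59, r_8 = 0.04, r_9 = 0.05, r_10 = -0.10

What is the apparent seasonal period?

The largest autocorrelation is r_7 = 0.59; the remaining lags stay at or below 0.05.
The dominant spike at lag 7 indicates a seasonal period of 7.

7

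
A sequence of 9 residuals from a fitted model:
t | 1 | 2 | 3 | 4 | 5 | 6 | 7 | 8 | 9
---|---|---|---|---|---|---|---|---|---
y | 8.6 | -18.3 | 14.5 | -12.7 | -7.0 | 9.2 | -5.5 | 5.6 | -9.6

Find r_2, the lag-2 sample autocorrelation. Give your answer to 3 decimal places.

0.262

Mean ȳ = (8.6 − 18.3 + 14.5 − 12.7 − 7.0 + 9.2 − 5.5 + 5.6 − 9.6)/9 = -1.6889
Numerator Σ_{t=1}^{7}(y_t−ȳ)(y_{t+2}−ȳ) = 273.3520
Denominator Σ(y_t−ȳ)² = 1042.1289
r_2 = 273.3520 / 1042.1289 = 0.262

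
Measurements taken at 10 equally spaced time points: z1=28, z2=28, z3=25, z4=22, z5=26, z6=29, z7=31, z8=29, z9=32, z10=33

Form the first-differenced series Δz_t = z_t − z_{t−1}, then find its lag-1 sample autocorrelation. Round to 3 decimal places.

First differences Δz: 0, -3, -3, 4, 3, 2, -2, 3, 1
Mean of differences = 0.5556
Numerator Σ(Δz_t−Δz̄)(Δz_{t+1}−Δz̄) = 5.4691
Denominator Σ(Δz_t−Δz̄)² = 58.2222
r_1(Δz) = 5.4691 / 58.2222 = 0.094

0.094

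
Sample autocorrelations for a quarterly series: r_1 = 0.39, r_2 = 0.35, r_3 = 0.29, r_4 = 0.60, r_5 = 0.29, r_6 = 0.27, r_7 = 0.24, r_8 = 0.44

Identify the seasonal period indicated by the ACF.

4

The largest autocorrelation is r_4 = 0.60, with a weaker echo at lag 8 (0.44); the remaining lags stay at or below 0.39. The elevated value at lag 1 (0.39), dropping to 0.35 at lag 2, reflects decaying short-term dependence rather than seasonality.
The dominant spike at lag 4 indicates a seasonal period of 4.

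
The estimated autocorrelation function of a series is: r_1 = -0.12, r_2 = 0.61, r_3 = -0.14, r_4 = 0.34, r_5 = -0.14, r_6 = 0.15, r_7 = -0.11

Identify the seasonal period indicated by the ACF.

The largest autocorrelation is r_2 = 0.61, with weaker echoes at lags 4 (0.34) and 6 (0.15); the remaining lags stay at or below -0.11.
The dominant spike at lag 2 indicates a seasonal period of 2.

2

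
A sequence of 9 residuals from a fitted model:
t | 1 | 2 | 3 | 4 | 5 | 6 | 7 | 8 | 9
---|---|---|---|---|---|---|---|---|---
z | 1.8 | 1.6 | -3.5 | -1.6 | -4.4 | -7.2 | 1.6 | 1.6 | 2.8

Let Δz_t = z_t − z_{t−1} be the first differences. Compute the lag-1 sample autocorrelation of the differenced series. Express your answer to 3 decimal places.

-0.248

First differences Δz: -0.2, -5.1, 1.9, -2.8, -2.8, 8.8, 0.0, 1.2
Mean of differences = 0.1250
Numerator Σ(Δz_t−Δz̄)(Δz_{t+1}−Δz̄) = -30.8056
Denominator Σ(Δz_t−Δz̄)² = 124.0950
r_1(Δz) = -30.8056 / 124.0950 = -0.248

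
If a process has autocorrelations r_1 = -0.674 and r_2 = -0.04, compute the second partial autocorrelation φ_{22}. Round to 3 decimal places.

φ_{22} = (r_2 − r_1²) / (1 − r_1²)
r_1² = (-0.674)² = 0.454276
Numerator = -0.04 − 0.4543 = -0.4943; denominator = 1 − 0.4543 = 0.5457
φ_{22} = -0.4943 / 0.5457 = -0.906

-0.906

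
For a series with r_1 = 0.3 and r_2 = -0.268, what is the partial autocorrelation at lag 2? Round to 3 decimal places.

-0.393

φ_{22} = (r_2 − r_1²) / (1 − r_1²)
r_1² = (0.3)² = 0.09
Numerator = -0.268 − 0.0900 = -0.3580; denominator = 1 − 0.0900 = 0.9100
φ_{22} = -0.3580 / 0.9100 = -0.393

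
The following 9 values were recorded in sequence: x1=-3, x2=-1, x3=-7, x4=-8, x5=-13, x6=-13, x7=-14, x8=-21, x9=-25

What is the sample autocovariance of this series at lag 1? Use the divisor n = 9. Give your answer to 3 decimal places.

33.951

Mean x̄ = (-3 − 1 − 7 − 8 − 13 − 13 − 14 − 21 − 25)/9 = -11.6667
Σ_{t=1}^{8}(x_t−x̄)(x_{t+1}−x̄) = 305.5556
γ_1 = 305.5556 / 9 = 33.951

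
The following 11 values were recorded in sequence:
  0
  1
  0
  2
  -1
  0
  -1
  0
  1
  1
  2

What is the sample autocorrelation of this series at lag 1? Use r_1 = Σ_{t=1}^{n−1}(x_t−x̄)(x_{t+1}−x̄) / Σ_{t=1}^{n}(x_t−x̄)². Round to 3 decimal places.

-0.053

Mean x̄ = (0 + 1 + 0 + 2 − 1 + 0 − 1 + 0 + 1 + 1 + 2)/11 = 0.4545
Numerator Σ_{t=1}^{10}(x_t−x̄)(x_{t+1}−x̄) = -0.5702
Denominator Σ(x_t−x̄)² = 10.7273
r_1 = -0.5702 / 10.7273 = -0.053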